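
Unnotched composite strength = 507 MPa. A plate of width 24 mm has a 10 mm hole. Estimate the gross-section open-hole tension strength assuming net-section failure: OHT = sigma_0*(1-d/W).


OHT = sigma_0*(1-d/W) = 507*(1-10/24) = 295.8 MPa

295.8 MPa


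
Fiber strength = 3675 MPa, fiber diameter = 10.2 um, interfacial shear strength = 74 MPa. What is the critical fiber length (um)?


Lc = sigma_f * d / (2 * tau_i) = 3675 * 10.2 / (2 * 74) = 253.3 um

253.3 um


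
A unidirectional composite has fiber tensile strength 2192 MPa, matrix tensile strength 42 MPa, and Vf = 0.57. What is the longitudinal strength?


sigma_1 = sigma_f*Vf + sigma_m*(1-Vf) = 2192*0.57 + 42*0.43 = 1267.5 MPa

1267.5 MPa


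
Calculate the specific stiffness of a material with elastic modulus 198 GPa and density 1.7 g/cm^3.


Specific stiffness = E/rho = 198/1.7 = 116.5 GPa/(g/cm^3)

116.5 GPa/(g/cm^3)


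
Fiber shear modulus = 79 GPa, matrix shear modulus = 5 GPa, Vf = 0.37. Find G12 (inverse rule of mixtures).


1/G12 = Vf/Gf + (1-Vf)/Gm = 0.37/79 + 0.63/5
G12 = 7.65 GPa

7.65 GPa


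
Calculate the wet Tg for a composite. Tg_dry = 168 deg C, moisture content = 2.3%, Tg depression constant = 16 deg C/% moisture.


Tg_wet = Tg_dry - k*moisture = 168 - 16*2.3 = 131.2 deg C

131.2 deg C


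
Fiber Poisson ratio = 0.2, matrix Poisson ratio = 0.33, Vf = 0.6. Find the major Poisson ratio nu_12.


nu_12 = nu_f*Vf + nu_m*(1-Vf) = 0.2*0.6 + 0.33*0.4 = 0.252

0.252


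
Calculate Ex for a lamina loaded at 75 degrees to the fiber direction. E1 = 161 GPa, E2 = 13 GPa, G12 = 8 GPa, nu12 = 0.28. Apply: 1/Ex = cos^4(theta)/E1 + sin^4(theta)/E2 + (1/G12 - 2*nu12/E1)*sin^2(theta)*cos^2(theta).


cos^4(75) = 0.004487, sin^4(75) = 0.870513, sin^2(75)*cos^2(75) = 0.0625
1/G12 - 2*nu12/E1 = 1/8 - 2*0.28/161 = 0.121522 GPa^-1
1/Ex = 0.004487/161 + 0.870513/13 + 0.121522*0.0625 = 0.0745855 GPa^-1
Ex = 13.41 GPa

13.41 GPa


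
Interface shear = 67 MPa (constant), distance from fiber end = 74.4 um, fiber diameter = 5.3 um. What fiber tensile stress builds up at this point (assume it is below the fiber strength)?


Force balance: sigma_f * (pi*d^2/4) = tau * (pi*d) * x  ->  sigma_f = 4 * tau * x / d
sigma_f = 4 * 67 * 74.4 / 5.3 = 3762.1 MPa

3762.1 MPa


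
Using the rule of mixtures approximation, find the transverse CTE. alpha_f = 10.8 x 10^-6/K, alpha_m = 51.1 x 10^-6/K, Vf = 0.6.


alpha_2 = alpha_f*Vf + alpha_m*(1-Vf) = 10.8*0.6 + 51.1*0.4 = 26.9 x 10^-6/K

26.9 x 10^-6/K


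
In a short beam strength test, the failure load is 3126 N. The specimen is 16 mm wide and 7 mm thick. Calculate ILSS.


ILSS = 3F/(4bh) = 3*3126/(4*16*7) = 20.93 MPa

20.93 MPa


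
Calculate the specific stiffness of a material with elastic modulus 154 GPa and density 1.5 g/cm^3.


Specific stiffness = E/rho = 154/1.5 = 102.7 GPa/(g/cm^3)

102.7 GPa/(g/cm^3)


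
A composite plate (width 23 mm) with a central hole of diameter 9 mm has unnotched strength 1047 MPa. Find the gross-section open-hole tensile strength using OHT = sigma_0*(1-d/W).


OHT = sigma_0*(1-d/W) = 1047*(1-9/23) = 637.3 MPa

637.3 MPa


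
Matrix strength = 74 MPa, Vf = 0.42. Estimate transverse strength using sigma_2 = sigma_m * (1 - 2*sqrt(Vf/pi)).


factor = 1 - 2*sqrt(0.42/pi) = 0.2687
sigma_2 = 74 * 0.2687 = 19.89 MPa

19.89 MPa


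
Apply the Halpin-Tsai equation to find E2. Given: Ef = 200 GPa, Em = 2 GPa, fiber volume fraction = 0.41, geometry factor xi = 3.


eta = (Ef/Em - 1)/(Ef/Em + xi) = (100.0 - 1)/(100.0 + 3) = 0.9612
E2 = Em*(1+xi*eta*Vf)/(1-eta*Vf) = 7.2 GPa

7.2 GPa


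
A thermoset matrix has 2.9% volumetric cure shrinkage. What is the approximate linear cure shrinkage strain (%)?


Linear shrinkage ≈ vol_shrink/3 = 2.9/3 = 0.967%

0.967%


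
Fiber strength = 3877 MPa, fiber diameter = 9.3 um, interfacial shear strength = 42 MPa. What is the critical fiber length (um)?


Lc = sigma_f * d / (2 * tau_i) = 3877 * 9.3 / (2 * 42) = 429.2 um

429.2 um


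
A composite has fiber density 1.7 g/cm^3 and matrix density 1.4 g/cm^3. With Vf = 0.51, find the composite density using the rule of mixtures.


rho_c = rho_f*Vf + rho_m*(1-Vf) = 1.7*0.51 + 1.4*0.49 = 1.553 g/cm^3

1.553 g/cm^3


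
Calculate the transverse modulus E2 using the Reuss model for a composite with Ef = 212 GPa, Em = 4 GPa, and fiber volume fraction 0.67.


1/E2 = Vf/Ef + (1-Vf)/Em = 0.67/212 + 0.33/4
E2 = 11.67 GPa

11.67 GPa


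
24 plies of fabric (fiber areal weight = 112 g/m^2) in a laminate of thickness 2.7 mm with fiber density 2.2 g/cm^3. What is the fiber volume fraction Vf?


Vf = n * FAW / (rho_f * h * 1000) = 24 * 112 / (2.2 * 2.7 * 1000) = 0.4525

0.4525


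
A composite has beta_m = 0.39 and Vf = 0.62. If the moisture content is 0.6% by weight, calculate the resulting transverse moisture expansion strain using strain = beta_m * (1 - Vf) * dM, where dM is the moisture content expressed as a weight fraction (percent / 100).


dM = 0.6/100 = 0.006
strain = beta_m * (1-Vf) * dM = 0.39 * 0.38 * 0.006 = 0.0008892

0.0008892


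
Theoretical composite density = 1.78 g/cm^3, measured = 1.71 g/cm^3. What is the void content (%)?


Void% = (rho_theo - rho_actual)/rho_theo * 100 = (1.78 - 1.71)/1.78 * 100 = 3.93%

3.93%


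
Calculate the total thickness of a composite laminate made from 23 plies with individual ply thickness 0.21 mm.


h = n * t_ply = 23 * 0.21 = 4.83 mm

4.83 mm


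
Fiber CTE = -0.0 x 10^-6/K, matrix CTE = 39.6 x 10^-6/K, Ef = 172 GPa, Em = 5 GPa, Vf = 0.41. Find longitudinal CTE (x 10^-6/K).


E1 = Ef*Vf + Em*(1-Vf) = 73.47
alpha_1 = (alpha_f*Ef*Vf + alpha_m*Em*(1-Vf))/E1 = 1.59 x 10^-6/K

1.59 x 10^-6/K


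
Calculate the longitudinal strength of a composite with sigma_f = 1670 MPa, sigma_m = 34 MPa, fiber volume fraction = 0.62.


sigma_1 = sigma_f*Vf + sigma_m*(1-Vf) = 1670*0.62 + 34*0.38 = 1048.3 MPa

1048.3 MPa


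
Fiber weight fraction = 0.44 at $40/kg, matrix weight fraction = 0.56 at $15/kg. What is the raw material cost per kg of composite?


Cost = cost_f*Wf + cost_m*Wm = 40*0.44 + 15*0.56 = $26.0/kg

$26.0/kg


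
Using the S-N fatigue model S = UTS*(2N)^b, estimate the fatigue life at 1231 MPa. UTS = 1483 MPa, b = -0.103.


N = 0.5 * (S/UTS)^(1/b) = 0.5 * (1231/1483)^(1/-0.103) = 3.0496 cycles

3.0496 cycles


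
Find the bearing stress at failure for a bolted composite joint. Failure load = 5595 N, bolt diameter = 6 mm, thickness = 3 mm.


sigma_br = F/(d*h) = 5595/(6*3) = 310.8 MPa

310.8 MPa


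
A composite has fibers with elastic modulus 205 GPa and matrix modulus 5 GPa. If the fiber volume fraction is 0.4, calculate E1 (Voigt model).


E1 = Ef*Vf + Em*(1-Vf) = 205*0.4 + 5*0.6 = 85.0 GPa

85.0 GPa


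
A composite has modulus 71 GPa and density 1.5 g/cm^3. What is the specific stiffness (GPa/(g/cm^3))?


Specific stiffness = E/rho = 71/1.5 = 47.3 GPa/(g/cm^3)

47.3 GPa/(g/cm^3)


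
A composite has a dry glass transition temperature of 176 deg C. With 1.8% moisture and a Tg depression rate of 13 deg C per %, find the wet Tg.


Tg_wet = Tg_dry - k*moisture = 176 - 13*1.8 = 152.6 deg C

152.6 deg C


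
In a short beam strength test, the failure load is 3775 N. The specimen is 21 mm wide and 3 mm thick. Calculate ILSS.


ILSS = 3F/(4bh) = 3*3775/(4*21*3) = 44.94 MPa

44.94 MPa


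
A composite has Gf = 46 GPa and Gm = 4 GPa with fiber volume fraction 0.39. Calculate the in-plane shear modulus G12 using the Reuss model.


1/G12 = Vf/Gf + (1-Vf)/Gm = 0.39/46 + 0.61/4
G12 = 6.21 GPa

6.21 GPa


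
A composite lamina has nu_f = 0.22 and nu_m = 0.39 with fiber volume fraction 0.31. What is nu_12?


nu_12 = nu_f*Vf + nu_m*(1-Vf) = 0.22*0.31 + 0.39*0.69 = 0.3373

0.3373


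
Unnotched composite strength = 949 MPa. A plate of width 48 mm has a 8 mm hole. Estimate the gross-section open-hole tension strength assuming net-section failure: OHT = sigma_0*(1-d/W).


OHT = sigma_0*(1-d/W) = 949*(1-8/48) = 790.8 MPa

790.8 MPa


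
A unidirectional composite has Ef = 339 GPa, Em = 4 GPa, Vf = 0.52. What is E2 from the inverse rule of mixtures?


1/E2 = Vf/Ef + (1-Vf)/Em = 0.52/339 + 0.48/4
E2 = 8.23 GPa

8.23 GPa


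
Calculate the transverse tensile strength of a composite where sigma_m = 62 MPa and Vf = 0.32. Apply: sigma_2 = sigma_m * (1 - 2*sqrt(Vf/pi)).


factor = 1 - 2*sqrt(0.32/pi) = 0.3617
sigma_2 = 62 * 0.3617 = 22.42 MPa

22.42 MPa


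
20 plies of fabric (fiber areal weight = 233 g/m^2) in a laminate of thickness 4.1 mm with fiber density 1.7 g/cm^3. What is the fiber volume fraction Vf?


Vf = n * FAW / (rho_f * h * 1000) = 20 * 233 / (1.7 * 4.1 * 1000) = 0.6686

0.6686


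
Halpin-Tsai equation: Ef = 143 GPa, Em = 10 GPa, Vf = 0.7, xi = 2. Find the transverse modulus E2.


eta = (Ef/Em - 1)/(Ef/Em + xi) = (14.3 - 1)/(14.3 + 2) = 0.816
E2 = Em*(1+xi*eta*Vf)/(1-eta*Vf) = 49.96 GPa

49.96 GPa


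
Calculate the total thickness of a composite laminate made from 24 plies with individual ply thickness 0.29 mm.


h = n * t_ply = 24 * 0.29 = 6.96 mm

6.96 mm


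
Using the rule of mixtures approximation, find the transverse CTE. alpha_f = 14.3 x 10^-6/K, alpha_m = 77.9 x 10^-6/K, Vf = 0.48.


alpha_2 = alpha_f*Vf + alpha_m*(1-Vf) = 14.3*0.48 + 77.9*0.52 = 47.4 x 10^-6/K

47.4 x 10^-6/K


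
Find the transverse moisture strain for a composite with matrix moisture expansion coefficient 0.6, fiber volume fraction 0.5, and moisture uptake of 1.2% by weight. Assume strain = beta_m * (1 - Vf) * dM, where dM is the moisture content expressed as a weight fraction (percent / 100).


dM = 1.2/100 = 0.012
strain = beta_m * (1-Vf) * dM = 0.6 * 0.5 * 0.012 = 0.0036

0.0036


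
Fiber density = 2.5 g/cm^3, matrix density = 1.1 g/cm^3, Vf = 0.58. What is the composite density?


rho_c = rho_f*Vf + rho_m*(1-Vf) = 2.5*0.58 + 1.1*0.42 = 1.912 g/cm^3

1.912 g/cm^3


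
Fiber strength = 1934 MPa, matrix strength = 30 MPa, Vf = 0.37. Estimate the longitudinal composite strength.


sigma_1 = sigma_f*Vf + sigma_m*(1-Vf) = 1934*0.37 + 30*0.63 = 734.5 MPa

734.5 MPa


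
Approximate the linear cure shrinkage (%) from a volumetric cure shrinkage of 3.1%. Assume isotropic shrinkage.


Linear shrinkage ≈ vol_shrink/3 = 3.1/3 = 1.033%

1.033%


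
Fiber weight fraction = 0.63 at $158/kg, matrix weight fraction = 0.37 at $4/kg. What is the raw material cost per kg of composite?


Cost = cost_f*Wf + cost_m*Wm = 158*0.63 + 4*0.37 = $101.02/kg

$101.02/kg


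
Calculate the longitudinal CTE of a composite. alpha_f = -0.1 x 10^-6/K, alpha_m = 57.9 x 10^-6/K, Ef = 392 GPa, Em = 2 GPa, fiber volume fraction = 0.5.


E1 = Ef*Vf + Em*(1-Vf) = 197.0
alpha_1 = (alpha_f*Ef*Vf + alpha_m*Em*(1-Vf))/E1 = 0.19 x 10^-6/K

0.19 x 10^-6/K


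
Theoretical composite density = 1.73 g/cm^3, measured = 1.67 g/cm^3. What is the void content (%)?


Void% = (rho_theo - rho_actual)/rho_theo * 100 = (1.73 - 1.67)/1.73 * 100 = 3.47%

3.47%


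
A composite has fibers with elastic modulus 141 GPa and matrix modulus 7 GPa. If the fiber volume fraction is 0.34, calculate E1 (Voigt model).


E1 = Ef*Vf + Em*(1-Vf) = 141*0.34 + 7*0.66 = 52.56 GPa

52.56 GPa


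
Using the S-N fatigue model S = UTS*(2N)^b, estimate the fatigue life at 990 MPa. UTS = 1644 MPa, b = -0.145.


N = 0.5 * (S/UTS)^(1/b) = 0.5 * (990/1644)^(1/-0.145) = 16.5215 cycles

16.5215 cycles


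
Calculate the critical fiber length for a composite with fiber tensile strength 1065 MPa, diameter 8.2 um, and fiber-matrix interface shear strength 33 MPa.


Lc = sigma_f * d / (2 * tau_i) = 1065 * 8.2 / (2 * 33) = 132.3 um

132.3 um


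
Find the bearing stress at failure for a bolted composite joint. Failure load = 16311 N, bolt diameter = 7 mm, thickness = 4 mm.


sigma_br = F/(d*h) = 16311/(7*4) = 582.5 MPa

582.5 MPa


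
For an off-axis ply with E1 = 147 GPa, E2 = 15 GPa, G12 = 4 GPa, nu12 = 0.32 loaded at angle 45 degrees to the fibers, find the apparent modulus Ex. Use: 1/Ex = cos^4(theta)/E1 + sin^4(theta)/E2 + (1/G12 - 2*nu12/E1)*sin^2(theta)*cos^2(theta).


cos^4(45) = 0.25, sin^4(45) = 0.25, sin^2(45)*cos^2(45) = 0.25
1/G12 - 2*nu12/E1 = 1/4 - 2*0.32/147 = 0.245646 GPa^-1
1/Ex = 0.25/147 + 0.25/15 + 0.245646*0.25 = 0.0797789 GPa^-1
Ex = 12.53 GPa

12.53 GPa


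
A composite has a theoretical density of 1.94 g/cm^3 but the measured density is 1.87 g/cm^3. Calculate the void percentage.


Void% = (rho_theo - rho_actual)/rho_theo * 100 = (1.94 - 1.87)/1.94 * 100 = 3.61%

3.61%


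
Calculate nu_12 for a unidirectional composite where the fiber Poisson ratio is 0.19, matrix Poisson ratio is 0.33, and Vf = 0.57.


nu_12 = nu_f*Vf + nu_m*(1-Vf) = 0.19*0.57 + 0.33*0.43 = 0.2502

0.2502


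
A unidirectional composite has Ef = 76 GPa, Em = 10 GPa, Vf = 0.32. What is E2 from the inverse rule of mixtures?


1/E2 = Vf/Ef + (1-Vf)/Em = 0.32/76 + 0.68/10
E2 = 13.85 GPa

13.85 GPa


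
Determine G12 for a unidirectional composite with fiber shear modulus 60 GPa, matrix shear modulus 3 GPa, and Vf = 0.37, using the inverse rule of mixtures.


1/G12 = Vf/Gf + (1-Vf)/Gm = 0.37/60 + 0.63/3
G12 = 4.63 GPa

4.63 GPa


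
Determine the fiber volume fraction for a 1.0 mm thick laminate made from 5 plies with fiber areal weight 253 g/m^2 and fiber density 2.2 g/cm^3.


Vf = n * FAW / (rho_f * h * 1000) = 5 * 253 / (2.2 * 1.0 * 1000) = 0.575

0.575


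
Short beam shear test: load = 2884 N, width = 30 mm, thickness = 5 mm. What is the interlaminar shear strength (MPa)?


ILSS = 3F/(4bh) = 3*2884/(4*30*5) = 14.42 MPa

14.42 MPa


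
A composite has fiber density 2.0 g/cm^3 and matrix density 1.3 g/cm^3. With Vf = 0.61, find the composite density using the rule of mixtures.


rho_c = rho_f*Vf + rho_m*(1-Vf) = 2.0*0.61 + 1.3*0.39 = 1.727 g/cm^3

1.727 g/cm^3


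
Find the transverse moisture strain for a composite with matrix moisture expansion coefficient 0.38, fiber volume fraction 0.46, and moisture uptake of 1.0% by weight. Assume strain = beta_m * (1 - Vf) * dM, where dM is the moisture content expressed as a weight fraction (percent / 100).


dM = 1.0/100 = 0.01
strain = beta_m * (1-Vf) * dM = 0.38 * 0.54 * 0.01 = 0.002052

0.002052


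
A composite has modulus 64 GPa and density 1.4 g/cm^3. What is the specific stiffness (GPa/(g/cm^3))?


Specific stiffness = E/rho = 64/1.4 = 45.7 GPa/(g/cm^3)

45.7 GPa/(g/cm^3)


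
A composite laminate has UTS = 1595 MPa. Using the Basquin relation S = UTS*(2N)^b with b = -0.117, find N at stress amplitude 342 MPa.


N = 0.5 * (S/UTS)^(1/b) = 0.5 * (342/1595)^(1/-0.117) = 259806.6043 cycles

259806.6043 cycles


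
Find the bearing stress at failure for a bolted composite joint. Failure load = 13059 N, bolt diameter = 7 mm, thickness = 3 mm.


sigma_br = F/(d*h) = 13059/(7*3) = 621.9 MPa

621.9 MPa


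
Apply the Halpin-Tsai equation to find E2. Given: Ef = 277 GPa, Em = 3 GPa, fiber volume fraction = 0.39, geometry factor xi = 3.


eta = (Ef/Em - 1)/(Ef/Em + xi) = (92.3333 - 1)/(92.3333 + 3) = 0.958
E2 = Em*(1+xi*eta*Vf)/(1-eta*Vf) = 10.16 GPa

10.16 GPa


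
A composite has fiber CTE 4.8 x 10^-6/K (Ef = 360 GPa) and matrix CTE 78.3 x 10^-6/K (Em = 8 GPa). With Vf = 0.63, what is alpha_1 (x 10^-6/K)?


E1 = Ef*Vf + Em*(1-Vf) = 229.76
alpha_1 = (alpha_f*Ef*Vf + alpha_m*Em*(1-Vf))/E1 = 5.75 x 10^-6/K

5.75 x 10^-6/K


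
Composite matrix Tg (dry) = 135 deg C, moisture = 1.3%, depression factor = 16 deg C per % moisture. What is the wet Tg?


Tg_wet = Tg_dry - k*moisture = 135 - 16*1.3 = 114.2 deg C

114.2 deg C


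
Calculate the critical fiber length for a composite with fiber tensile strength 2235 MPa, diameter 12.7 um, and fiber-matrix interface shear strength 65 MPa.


Lc = sigma_f * d / (2 * tau_i) = 2235 * 12.7 / (2 * 65) = 218.3 um

218.3 um


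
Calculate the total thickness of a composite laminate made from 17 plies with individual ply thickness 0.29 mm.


h = n * t_ply = 17 * 0.29 = 4.93 mm

4.93 mm


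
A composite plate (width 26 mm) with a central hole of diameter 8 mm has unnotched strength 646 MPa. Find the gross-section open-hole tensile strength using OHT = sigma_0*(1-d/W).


OHT = sigma_0*(1-d/W) = 646*(1-8/26) = 447.2 MPa

447.2 MPa


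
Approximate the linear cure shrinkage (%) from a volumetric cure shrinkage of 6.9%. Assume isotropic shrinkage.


Linear shrinkage ≈ vol_shrink/3 = 6.9/3 = 2.3%

2.3%


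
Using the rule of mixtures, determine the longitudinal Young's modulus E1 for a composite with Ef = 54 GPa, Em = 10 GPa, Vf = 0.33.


E1 = Ef*Vf + Em*(1-Vf) = 54*0.33 + 10*0.67 = 24.52 GPa

24.52 GPa


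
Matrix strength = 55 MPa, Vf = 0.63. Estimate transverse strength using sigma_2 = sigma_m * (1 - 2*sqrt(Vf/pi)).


factor = 1 - 2*sqrt(0.63/pi) = 0.1044
sigma_2 = 55 * 0.1044 = 5.74 MPa

5.74 MPa


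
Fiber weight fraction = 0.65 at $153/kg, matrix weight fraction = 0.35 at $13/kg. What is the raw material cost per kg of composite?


Cost = cost_f*Wf + cost_m*Wm = 153*0.65 + 13*0.35 = $104.0/kg

$104.0/kg


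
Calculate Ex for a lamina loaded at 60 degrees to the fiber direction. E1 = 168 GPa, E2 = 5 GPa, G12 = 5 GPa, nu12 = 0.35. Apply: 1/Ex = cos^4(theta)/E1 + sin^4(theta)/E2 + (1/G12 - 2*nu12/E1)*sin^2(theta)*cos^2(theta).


cos^4(60) = 0.0625, sin^4(60) = 0.5625, sin^2(60)*cos^2(60) = 0.1875
1/G12 - 2*nu12/E1 = 1/5 - 2*0.35/168 = 0.195833 GPa^-1
1/Ex = 0.0625/168 + 0.5625/5 + 0.195833*0.1875 = 0.1495908 GPa^-1
Ex = 6.68 GPa

6.68 GPa


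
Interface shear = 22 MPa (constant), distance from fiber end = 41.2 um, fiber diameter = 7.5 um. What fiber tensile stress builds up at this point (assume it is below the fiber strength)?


Force balance: sigma_f * (pi*d^2/4) = tau * (pi*d) * x  ->  sigma_f = 4 * tau * x / d
sigma_f = 4 * 22 * 41.2 / 7.5 = 483.4 MPa

483.4 MPa


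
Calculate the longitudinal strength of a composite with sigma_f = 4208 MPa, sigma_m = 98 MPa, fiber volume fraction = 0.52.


sigma_1 = sigma_f*Vf + sigma_m*(1-Vf) = 4208*0.52 + 98*0.48 = 2235.2 MPa

2235.2 MPa


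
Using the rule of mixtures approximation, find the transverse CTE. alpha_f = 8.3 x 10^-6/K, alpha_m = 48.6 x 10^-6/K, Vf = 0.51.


alpha_2 = alpha_f*Vf + alpha_m*(1-Vf) = 8.3*0.51 + 48.6*0.49 = 28.0 x 10^-6/K

28.0 x 10^-6/K


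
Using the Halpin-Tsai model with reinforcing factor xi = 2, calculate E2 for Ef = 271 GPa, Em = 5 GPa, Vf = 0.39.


eta = (Ef/Em - 1)/(Ef/Em + xi) = (54.2 - 1)/(54.2 + 2) = 0.9466
E2 = Em*(1+xi*eta*Vf)/(1-eta*Vf) = 13.78 GPa

13.78 GPa


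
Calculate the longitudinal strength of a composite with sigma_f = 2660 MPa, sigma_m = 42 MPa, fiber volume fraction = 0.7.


sigma_1 = sigma_f*Vf + sigma_m*(1-Vf) = 2660*0.7 + 42*0.3 = 1874.6 MPa

1874.6 MPa


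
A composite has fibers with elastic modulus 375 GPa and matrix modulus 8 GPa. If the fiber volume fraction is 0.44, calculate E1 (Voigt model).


E1 = Ef*Vf + Em*(1-Vf) = 375*0.44 + 8*0.56 = 169.48 GPa

169.48 GPa


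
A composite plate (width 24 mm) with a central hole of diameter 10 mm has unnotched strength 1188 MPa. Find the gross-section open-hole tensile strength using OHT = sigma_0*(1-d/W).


OHT = sigma_0*(1-d/W) = 1188*(1-10/24) = 693.0 MPa

693.0 MPa


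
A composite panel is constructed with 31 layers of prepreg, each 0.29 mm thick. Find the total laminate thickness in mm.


h = n * t_ply = 31 * 0.29 = 8.99 mm

8.99 mm


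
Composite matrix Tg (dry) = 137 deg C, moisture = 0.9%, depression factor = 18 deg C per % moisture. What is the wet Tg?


Tg_wet = Tg_dry - k*moisture = 137 - 18*0.9 = 120.8 deg C

120.8 deg C


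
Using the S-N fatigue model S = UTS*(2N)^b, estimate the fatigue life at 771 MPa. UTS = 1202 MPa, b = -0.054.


N = 0.5 * (S/UTS)^(1/b) = 0.5 * (771/1202)^(1/-0.054) = 1863.2364 cycles

1863.2364 cycles


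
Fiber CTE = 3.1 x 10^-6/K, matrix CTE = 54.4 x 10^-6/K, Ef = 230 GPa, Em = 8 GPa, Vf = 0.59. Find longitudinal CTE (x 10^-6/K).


E1 = Ef*Vf + Em*(1-Vf) = 138.98
alpha_1 = (alpha_f*Ef*Vf + alpha_m*Em*(1-Vf))/E1 = 4.31 x 10^-6/K

4.31 x 10^-6/K


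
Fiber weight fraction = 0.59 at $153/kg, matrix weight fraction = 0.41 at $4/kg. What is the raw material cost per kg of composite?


Cost = cost_f*Wf + cost_m*Wm = 153*0.59 + 4*0.41 = $91.91/kg

$91.91/kg


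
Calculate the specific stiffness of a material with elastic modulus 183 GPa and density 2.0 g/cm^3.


Specific stiffness = E/rho = 183/2.0 = 91.5 GPa/(g/cm^3)

91.5 GPa/(g/cm^3)


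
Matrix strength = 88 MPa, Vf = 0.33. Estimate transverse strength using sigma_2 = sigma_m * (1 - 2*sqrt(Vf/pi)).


factor = 1 - 2*sqrt(0.33/pi) = 0.3518
sigma_2 = 88 * 0.3518 = 30.96 MPa

30.96 MPa


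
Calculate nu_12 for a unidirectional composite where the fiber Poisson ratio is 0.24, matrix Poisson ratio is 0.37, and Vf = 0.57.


nu_12 = nu_f*Vf + nu_m*(1-Vf) = 0.24*0.57 + 0.37*0.43 = 0.2959

0.2959


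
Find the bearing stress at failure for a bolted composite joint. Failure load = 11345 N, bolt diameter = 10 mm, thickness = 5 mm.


sigma_br = F/(d*h) = 11345/(10*5) = 226.9 MPa

226.9 MPa


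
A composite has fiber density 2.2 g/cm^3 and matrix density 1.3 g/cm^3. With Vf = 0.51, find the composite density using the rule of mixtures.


rho_c = rho_f*Vf + rho_m*(1-Vf) = 2.2*0.51 + 1.3*0.49 = 1.759 g/cm^3

1.759 g/cm^3


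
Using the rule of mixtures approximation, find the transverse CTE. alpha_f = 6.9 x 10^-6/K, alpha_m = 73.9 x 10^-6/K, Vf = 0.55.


alpha_2 = alpha_f*Vf + alpha_m*(1-Vf) = 6.9*0.55 + 73.9*0.45 = 37.1 x 10^-6/K

37.1 x 10^-6/K


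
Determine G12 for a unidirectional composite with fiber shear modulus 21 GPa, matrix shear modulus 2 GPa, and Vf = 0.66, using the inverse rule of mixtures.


1/G12 = Vf/Gf + (1-Vf)/Gm = 0.66/21 + 0.34/2
G12 = 4.96 GPa

4.96 GPa


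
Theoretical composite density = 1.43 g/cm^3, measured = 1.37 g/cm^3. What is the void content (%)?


Void% = (rho_theo - rho_actual)/rho_theo * 100 = (1.43 - 1.37)/1.43 * 100 = 4.2%

4.2%


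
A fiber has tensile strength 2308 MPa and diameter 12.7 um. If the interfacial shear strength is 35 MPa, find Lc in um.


Lc = sigma_f * d / (2 * tau_i) = 2308 * 12.7 / (2 * 35) = 418.7 um

418.7 um


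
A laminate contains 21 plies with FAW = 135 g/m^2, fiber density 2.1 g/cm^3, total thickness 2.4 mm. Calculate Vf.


Vf = n * FAW / (rho_f * h * 1000) = 21 * 135 / (2.1 * 2.4 * 1000) = 0.5625

0.5625


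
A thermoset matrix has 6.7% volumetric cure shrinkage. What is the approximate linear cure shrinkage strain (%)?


Linear shrinkage ≈ vol_shrink/3 = 6.7/3 = 2.233%

2.233%


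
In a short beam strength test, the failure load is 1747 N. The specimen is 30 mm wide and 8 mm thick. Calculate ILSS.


ILSS = 3F/(4bh) = 3*1747/(4*30*8) = 5.46 MPa

5.46 MPa


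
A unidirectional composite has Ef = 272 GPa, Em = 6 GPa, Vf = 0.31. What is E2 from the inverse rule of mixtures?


1/E2 = Vf/Ef + (1-Vf)/Em = 0.31/272 + 0.69/6
E2 = 8.61 GPa

8.61 GPa


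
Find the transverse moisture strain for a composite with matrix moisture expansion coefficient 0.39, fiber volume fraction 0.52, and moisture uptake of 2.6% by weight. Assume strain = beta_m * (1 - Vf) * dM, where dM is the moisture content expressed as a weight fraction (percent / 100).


dM = 2.6/100 = 0.026
strain = beta_m * (1-Vf) * dM = 0.39 * 0.48 * 0.026 = 0.0048672

0.0048672


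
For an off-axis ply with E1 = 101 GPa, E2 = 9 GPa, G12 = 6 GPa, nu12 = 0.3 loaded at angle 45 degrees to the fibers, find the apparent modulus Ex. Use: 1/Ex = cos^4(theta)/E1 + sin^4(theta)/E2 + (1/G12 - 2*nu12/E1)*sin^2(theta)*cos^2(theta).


cos^4(45) = 0.25, sin^4(45) = 0.25, sin^2(45)*cos^2(45) = 0.25
1/G12 - 2*nu12/E1 = 1/6 - 2*0.3/101 = 0.160726 GPa^-1
1/Ex = 0.25/101 + 0.25/9 + 0.160726*0.25 = 0.0704345 GPa^-1
Ex = 14.2 GPa

14.2 GPa


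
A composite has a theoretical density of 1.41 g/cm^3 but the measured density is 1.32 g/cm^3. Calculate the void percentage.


Void% = (rho_theo - rho_actual)/rho_theo * 100 = (1.41 - 1.32)/1.41 * 100 = 6.38%

6.38%


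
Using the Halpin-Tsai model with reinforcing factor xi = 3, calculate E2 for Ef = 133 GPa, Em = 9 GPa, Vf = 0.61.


eta = (Ef/Em - 1)/(Ef/Em + xi) = (14.7778 - 1)/(14.7778 + 3) = 0.775
E2 = Em*(1+xi*eta*Vf)/(1-eta*Vf) = 41.28 GPa

41.28 GPa


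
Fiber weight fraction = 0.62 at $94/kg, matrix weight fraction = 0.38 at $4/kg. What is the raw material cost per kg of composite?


Cost = cost_f*Wf + cost_m*Wm = 94*0.62 + 4*0.38 = $59.8/kg

$59.8/kg


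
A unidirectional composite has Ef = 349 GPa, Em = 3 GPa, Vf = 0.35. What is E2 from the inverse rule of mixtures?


1/E2 = Vf/Ef + (1-Vf)/Em = 0.35/349 + 0.65/3
E2 = 4.59 GPa

4.59 GPa


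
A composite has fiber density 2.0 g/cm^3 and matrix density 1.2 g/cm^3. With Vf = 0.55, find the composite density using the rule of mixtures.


rho_c = rho_f*Vf + rho_m*(1-Vf) = 2.0*0.55 + 1.2*0.45 = 1.64 g/cm^3

1.64 g/cm^3


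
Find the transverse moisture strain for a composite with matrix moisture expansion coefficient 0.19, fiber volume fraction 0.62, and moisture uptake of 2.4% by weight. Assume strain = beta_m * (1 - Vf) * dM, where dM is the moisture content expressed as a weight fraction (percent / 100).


dM = 2.4/100 = 0.024
strain = beta_m * (1-Vf) * dM = 0.19 * 0.38 * 0.024 = 0.0017328

0.0017328


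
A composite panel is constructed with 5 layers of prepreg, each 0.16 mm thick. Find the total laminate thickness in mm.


h = n * t_ply = 5 * 0.16 = 0.8 mm

0.8 mm


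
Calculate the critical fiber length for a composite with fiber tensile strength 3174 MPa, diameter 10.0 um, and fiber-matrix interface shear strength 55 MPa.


Lc = sigma_f * d / (2 * tau_i) = 3174 * 10.0 / (2 * 55) = 288.5 um

288.5 um


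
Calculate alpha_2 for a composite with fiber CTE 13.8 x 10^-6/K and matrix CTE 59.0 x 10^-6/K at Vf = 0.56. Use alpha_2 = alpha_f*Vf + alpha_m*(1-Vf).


alpha_2 = alpha_f*Vf + alpha_m*(1-Vf) = 13.8*0.56 + 59.0*0.44 = 33.7 x 10^-6/K

33.7 x 10^-6/K


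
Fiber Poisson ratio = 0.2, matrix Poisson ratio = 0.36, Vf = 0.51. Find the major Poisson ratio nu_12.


nu_12 = nu_f*Vf + nu_m*(1-Vf) = 0.2*0.51 + 0.36*0.49 = 0.2784

0.2784


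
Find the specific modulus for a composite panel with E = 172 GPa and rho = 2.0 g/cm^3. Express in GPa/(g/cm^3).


Specific stiffness = E/rho = 172/2.0 = 86.0 GPa/(g/cm^3)

86.0 GPa/(g/cm^3)


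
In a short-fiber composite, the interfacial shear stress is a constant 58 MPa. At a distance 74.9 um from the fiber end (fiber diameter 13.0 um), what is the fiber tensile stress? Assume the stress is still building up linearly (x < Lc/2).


Force balance: sigma_f * (pi*d^2/4) = tau * (pi*d) * x  ->  sigma_f = 4 * tau * x / d
sigma_f = 4 * 58 * 74.9 / 13.0 = 1336.7 MPa

1336.7 MPa


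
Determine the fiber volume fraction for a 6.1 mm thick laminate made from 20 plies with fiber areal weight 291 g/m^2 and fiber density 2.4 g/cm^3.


Vf = n * FAW / (rho_f * h * 1000) = 20 * 291 / (2.4 * 6.1 * 1000) = 0.3975

0.3975


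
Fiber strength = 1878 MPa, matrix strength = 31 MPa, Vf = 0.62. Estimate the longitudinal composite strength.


sigma_1 = sigma_f*Vf + sigma_m*(1-Vf) = 1878*0.62 + 31*0.38 = 1176.1 MPa

1176.1 MPa


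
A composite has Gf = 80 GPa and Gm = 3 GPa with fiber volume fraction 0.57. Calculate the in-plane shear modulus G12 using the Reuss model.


1/G12 = Vf/Gf + (1-Vf)/Gm = 0.57/80 + 0.43/3
G12 = 6.65 GPa

6.65 GPa


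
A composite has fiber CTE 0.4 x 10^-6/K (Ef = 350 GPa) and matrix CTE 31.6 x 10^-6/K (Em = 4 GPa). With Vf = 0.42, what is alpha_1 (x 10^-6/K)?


E1 = Ef*Vf + Em*(1-Vf) = 149.32
alpha_1 = (alpha_f*Ef*Vf + alpha_m*Em*(1-Vf))/E1 = 0.88 x 10^-6/K

0.88 x 10^-6/K


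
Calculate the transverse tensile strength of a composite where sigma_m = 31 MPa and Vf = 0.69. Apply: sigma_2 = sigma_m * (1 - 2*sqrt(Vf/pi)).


factor = 1 - 2*sqrt(0.69/pi) = 0.0627
sigma_2 = 31 * 0.0627 = 1.94 MPa

1.94 MPa


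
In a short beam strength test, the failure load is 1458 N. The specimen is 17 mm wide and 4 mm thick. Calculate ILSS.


ILSS = 3F/(4bh) = 3*1458/(4*17*4) = 16.08 MPa

16.08 MPa


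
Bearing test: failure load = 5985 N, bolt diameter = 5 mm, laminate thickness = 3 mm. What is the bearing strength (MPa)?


sigma_br = F/(d*h) = 5985/(5*3) = 399.0 MPa

399.0 MPa


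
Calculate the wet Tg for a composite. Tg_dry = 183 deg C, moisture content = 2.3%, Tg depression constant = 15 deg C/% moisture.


Tg_wet = Tg_dry - k*moisture = 183 - 15*2.3 = 148.5 deg C

148.5 deg C


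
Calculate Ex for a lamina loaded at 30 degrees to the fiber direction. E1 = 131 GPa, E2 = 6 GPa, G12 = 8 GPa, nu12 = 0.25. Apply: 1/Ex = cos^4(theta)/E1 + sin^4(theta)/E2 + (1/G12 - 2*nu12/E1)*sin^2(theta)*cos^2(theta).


cos^4(30) = 0.5625, sin^4(30) = 0.0625, sin^2(30)*cos^2(30) = 0.1875
1/G12 - 2*nu12/E1 = 1/8 - 2*0.25/131 = 0.121183 GPa^-1
1/Ex = 0.5625/131 + 0.0625/6 + 0.121183*0.1875 = 0.0374324 GPa^-1
Ex = 26.71 GPa

26.71 GPa


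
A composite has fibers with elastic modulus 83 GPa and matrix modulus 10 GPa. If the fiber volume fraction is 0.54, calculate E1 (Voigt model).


E1 = Ef*Vf + Em*(1-Vf) = 83*0.54 + 10*0.46 = 49.42 GPa

49.42 GPa


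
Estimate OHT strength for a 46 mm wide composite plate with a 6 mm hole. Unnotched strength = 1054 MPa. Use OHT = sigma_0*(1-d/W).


OHT = sigma_0*(1-d/W) = 1054*(1-6/46) = 916.5 MPa

916.5 MPa


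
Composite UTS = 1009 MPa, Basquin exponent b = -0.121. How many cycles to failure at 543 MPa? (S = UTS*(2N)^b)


N = 0.5 * (S/UTS)^(1/b) = 0.5 * (543/1009)^(1/-0.121) = 83.7270 cycles

83.7270 cycles


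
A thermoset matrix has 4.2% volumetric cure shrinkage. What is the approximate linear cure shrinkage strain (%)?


Linear shrinkage ≈ vol_shrink/3 = 4.2/3 = 1.4%

1.4%


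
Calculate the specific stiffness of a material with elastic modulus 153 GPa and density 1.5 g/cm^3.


Specific stiffness = E/rho = 153/1.5 = 102.0 GPa/(g/cm^3)

102.0 GPa/(g/cm^3)


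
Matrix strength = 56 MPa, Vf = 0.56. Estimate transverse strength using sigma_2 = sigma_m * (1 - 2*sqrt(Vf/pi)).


factor = 1 - 2*sqrt(0.56/pi) = 0.1556
sigma_2 = 56 * 0.1556 = 8.71 MPa

8.71 MPa


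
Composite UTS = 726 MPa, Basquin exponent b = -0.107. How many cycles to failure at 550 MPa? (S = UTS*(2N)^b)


N = 0.5 * (S/UTS)^(1/b) = 0.5 * (550/726)^(1/-0.107) = 6.6962 cycles

6.6962 cycles


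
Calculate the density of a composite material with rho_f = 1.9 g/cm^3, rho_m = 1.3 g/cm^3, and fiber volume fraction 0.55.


rho_c = rho_f*Vf + rho_m*(1-Vf) = 1.9*0.55 + 1.3*0.45 = 1.63 g/cm^3

1.63 g/cm^3


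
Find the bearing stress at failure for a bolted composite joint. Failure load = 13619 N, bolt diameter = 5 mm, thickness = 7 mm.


sigma_br = F/(d*h) = 13619/(5*7) = 389.1 MPa

389.1 MPa


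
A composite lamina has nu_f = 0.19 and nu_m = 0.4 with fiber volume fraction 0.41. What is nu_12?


nu_12 = nu_f*Vf + nu_m*(1-Vf) = 0.19*0.41 + 0.4*0.59 = 0.3139

0.3139


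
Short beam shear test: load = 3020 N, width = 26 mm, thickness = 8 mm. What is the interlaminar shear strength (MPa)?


ILSS = 3F/(4bh) = 3*3020/(4*26*8) = 10.89 MPa

10.89 MPa


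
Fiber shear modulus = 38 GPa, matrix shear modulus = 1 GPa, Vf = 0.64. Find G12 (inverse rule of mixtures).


1/G12 = Vf/Gf + (1-Vf)/Gm = 0.64/38 + 0.36/1
G12 = 2.65 GPa

2.65 GPa


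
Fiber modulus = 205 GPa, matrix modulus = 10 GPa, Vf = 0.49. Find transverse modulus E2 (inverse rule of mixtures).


1/E2 = Vf/Ef + (1-Vf)/Em = 0.49/205 + 0.51/10
E2 = 18.73 GPa

18.73 GPa


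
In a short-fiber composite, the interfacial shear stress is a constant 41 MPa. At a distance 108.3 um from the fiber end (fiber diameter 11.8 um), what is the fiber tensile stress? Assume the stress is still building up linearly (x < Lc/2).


Force balance: sigma_f * (pi*d^2/4) = tau * (pi*d) * x  ->  sigma_f = 4 * tau * x / d
sigma_f = 4 * 41 * 108.3 / 11.8 = 1505.2 MPa

1505.2 MPa


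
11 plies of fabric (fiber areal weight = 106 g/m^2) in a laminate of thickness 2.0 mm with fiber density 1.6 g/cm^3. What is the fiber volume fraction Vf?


Vf = n * FAW / (rho_f * h * 1000) = 11 * 106 / (1.6 * 2.0 * 1000) = 0.3644

0.3644


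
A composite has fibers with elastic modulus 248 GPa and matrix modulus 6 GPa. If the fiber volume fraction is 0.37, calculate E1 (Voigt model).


E1 = Ef*Vf + Em*(1-Vf) = 248*0.37 + 6*0.63 = 95.54 GPa

95.54 GPa


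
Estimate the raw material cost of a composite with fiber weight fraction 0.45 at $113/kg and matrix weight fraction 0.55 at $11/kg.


Cost = cost_f*Wf + cost_m*Wm = 113*0.45 + 11*0.55 = $56.9/kg

$56.9/kg


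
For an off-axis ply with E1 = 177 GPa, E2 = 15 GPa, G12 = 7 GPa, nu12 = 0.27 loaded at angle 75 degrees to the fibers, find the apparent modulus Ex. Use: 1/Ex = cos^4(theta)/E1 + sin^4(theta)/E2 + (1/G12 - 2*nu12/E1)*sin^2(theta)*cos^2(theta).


cos^4(75) = 0.004487, sin^4(75) = 0.870513, sin^2(75)*cos^2(75) = 0.0625
1/G12 - 2*nu12/E1 = 1/7 - 2*0.27/177 = 0.139806 GPa^-1
1/Ex = 0.004487/177 + 0.870513/15 + 0.139806*0.0625 = 0.0667974 GPa^-1
Ex = 14.97 GPa

14.97 GPa


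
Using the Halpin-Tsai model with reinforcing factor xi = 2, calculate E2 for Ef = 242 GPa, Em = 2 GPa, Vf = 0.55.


eta = (Ef/Em - 1)/(Ef/Em + xi) = (121.0 - 1)/(121.0 + 2) = 0.9756
E2 = Em*(1+xi*eta*Vf)/(1-eta*Vf) = 8.95 GPa

8.95 GPa


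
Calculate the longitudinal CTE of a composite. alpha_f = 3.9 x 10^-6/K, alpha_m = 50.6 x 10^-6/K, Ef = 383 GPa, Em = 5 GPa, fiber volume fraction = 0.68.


E1 = Ef*Vf + Em*(1-Vf) = 262.04
alpha_1 = (alpha_f*Ef*Vf + alpha_m*Em*(1-Vf))/E1 = 4.19 x 10^-6/K

4.19 x 10^-6/K


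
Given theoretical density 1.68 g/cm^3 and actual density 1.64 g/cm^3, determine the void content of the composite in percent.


Void% = (rho_theo - rho_actual)/rho_theo * 100 = (1.68 - 1.64)/1.68 * 100 = 2.38%

2.38%


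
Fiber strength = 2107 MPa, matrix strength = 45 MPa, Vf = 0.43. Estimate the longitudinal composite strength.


sigma_1 = sigma_f*Vf + sigma_m*(1-Vf) = 2107*0.43 + 45*0.57 = 931.7 MPa

931.7 MPa


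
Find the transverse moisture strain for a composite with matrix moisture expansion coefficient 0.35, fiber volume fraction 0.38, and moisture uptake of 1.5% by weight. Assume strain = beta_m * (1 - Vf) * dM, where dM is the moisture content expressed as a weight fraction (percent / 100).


dM = 1.5/100 = 0.015
strain = beta_m * (1-Vf) * dM = 0.35 * 0.62 * 0.015 = 0.003255

0.003255


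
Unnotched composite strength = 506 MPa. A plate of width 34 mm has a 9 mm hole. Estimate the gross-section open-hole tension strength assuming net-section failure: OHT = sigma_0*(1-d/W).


OHT = sigma_0*(1-d/W) = 506*(1-9/34) = 372.1 MPa

372.1 MPa


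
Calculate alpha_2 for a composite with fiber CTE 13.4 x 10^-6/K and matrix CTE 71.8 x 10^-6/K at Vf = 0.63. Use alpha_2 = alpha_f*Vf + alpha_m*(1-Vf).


alpha_2 = alpha_f*Vf + alpha_m*(1-Vf) = 13.4*0.63 + 71.8*0.37 = 35.0 x 10^-6/K

35.0 x 10^-6/K


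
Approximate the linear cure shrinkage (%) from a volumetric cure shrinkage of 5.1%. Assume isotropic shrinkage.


Linear shrinkage ≈ vol_shrink/3 = 5.1/3 = 1.7%

1.7%


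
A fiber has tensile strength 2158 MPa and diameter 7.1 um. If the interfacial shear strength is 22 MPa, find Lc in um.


Lc = sigma_f * d / (2 * tau_i) = 2158 * 7.1 / (2 * 22) = 348.2 um

348.2 um


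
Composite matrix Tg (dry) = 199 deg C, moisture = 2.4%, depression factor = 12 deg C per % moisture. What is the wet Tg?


Tg_wet = Tg_dry - k*moisture = 199 - 12*2.4 = 170.2 deg C

170.2 deg C


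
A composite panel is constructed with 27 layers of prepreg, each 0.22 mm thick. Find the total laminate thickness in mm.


h = n * t_ply = 27 * 0.22 = 5.94 mm

5.94 mm


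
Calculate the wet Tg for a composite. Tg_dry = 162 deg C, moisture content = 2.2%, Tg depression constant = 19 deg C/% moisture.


Tg_wet = Tg_dry - k*moisture = 162 - 19*2.2 = 120.2 deg C

120.2 deg C


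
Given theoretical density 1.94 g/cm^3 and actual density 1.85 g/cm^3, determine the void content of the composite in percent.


Void% = (rho_theo - rho_actual)/rho_theo * 100 = (1.94 - 1.85)/1.94 * 100 = 4.64%

4.64%


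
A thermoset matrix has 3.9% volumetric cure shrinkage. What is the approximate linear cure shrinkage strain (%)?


Linear shrinkage ≈ vol_shrink/3 = 3.9/3 = 1.3%

1.3%


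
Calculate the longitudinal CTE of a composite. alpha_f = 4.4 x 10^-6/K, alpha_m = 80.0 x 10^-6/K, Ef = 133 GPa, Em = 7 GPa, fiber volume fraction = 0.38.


E1 = Ef*Vf + Em*(1-Vf) = 54.88
alpha_1 = (alpha_f*Ef*Vf + alpha_m*Em*(1-Vf))/E1 = 10.38 x 10^-6/K

10.38 x 10^-6/K


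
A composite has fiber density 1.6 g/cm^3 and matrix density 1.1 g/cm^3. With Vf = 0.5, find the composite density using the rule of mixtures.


rho_c = rho_f*Vf + rho_m*(1-Vf) = 1.6*0.5 + 1.1*0.5 = 1.35 g/cm^3

1.35 g/cm^3


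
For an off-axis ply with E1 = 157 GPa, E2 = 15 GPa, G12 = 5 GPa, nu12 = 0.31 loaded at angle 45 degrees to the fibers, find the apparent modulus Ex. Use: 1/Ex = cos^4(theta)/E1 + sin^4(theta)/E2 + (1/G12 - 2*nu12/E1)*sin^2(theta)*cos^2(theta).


cos^4(45) = 0.25, sin^4(45) = 0.25, sin^2(45)*cos^2(45) = 0.25
1/G12 - 2*nu12/E1 = 1/5 - 2*0.31/157 = 0.196051 GPa^-1
1/Ex = 0.25/157 + 0.25/15 + 0.196051*0.25 = 0.0672718 GPa^-1
Ex = 14.87 GPa

14.87 GPa


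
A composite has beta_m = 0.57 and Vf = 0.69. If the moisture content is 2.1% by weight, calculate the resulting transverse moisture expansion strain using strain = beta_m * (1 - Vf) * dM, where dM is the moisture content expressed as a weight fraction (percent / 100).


dM = 2.1/100 = 0.021
strain = beta_m * (1-Vf) * dM = 0.57 * 0.31 * 0.021 = 0.0037107

0.0037107


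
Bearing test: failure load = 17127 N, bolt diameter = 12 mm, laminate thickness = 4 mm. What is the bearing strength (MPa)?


sigma_br = F/(d*h) = 17127/(12*4) = 356.8 MPa

356.8 MPa


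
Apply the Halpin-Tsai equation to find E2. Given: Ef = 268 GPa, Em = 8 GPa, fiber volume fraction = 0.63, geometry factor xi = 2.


eta = (Ef/Em - 1)/(Ef/Em + xi) = (33.5 - 1)/(33.5 + 2) = 0.9155
E2 = Em*(1+xi*eta*Vf)/(1-eta*Vf) = 40.71 GPa

40.71 GPa


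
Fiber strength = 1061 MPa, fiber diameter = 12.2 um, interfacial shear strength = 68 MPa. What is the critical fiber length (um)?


Lc = sigma_f * d / (2 * tau_i) = 1061 * 12.2 / (2 * 68) = 95.2 um

95.2 um


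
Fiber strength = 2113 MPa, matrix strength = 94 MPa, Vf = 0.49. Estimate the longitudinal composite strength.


sigma_1 = sigma_f*Vf + sigma_m*(1-Vf) = 2113*0.49 + 94*0.51 = 1083.3 MPa

1083.3 MPa


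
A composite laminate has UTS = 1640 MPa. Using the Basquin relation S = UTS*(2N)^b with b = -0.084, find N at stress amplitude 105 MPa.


N = 0.5 * (S/UTS)^(1/b) = 0.5 * (105/1640)^(1/-0.084) = 8.1123e+13 cycles

8.1123e+13 cycles


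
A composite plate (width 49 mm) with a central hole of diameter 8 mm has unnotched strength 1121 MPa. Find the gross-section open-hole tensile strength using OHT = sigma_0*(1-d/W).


OHT = sigma_0*(1-d/W) = 1121*(1-8/49) = 938.0 MPa

938.0 MPa


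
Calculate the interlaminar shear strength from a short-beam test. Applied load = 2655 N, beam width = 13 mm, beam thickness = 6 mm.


ILSS = 3F/(4bh) = 3*2655/(4*13*6) = 25.53 MPa

25.53 MPa


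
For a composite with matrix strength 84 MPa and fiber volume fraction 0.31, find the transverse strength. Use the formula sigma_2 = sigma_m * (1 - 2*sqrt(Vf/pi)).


factor = 1 - 2*sqrt(0.31/pi) = 0.3717
sigma_2 = 84 * 0.3717 = 31.23 MPa

31.23 MPa
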